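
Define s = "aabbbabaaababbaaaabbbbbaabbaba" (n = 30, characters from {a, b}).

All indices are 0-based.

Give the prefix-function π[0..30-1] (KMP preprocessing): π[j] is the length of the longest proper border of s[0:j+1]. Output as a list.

[0, 1, 0, 0, 0, 1, 0, 1, 2, 2, 3, 1, 0, 0, 1, 2, 2, 2, 3, 4, 5, 0, 0, 1, 2, 3, 4, 1, 0, 1]

π[0] = 0
j=1 s[j]='a': π[1]=1 (border 'a')
j=2 s[j]='b': k: 1→0; π[2]=0 (border '')
j=3 s[j]='b': π[3]=0 (border '')
j=4 s[j]='b': π[4]=0 (border '')
j=5 s[j]='a': π[5]=1 (border 'a')
j=6 s[j]='b': k: 1→0; π[6]=0 (border '')
j=7 s[j]='a': π[7]=1 (border 'a')
j=8 s[j]='a': π[8]=2 (border 'aa')
j=9 s[j]='a': k: 2→1; π[9]=2 (border 'aa')
j=10 s[j]='b': π[10]=3 (border 'aab')
j=11 s[j]='a': k: 3→0; π[11]=1 (border 'a')
j=12 s[j]='b': k: 1→0; π[12]=0 (border '')
j=13 s[j]='b': π[13]=0 (border '')
j=14 s[j]='a': π[14]=1 (border 'a')
j=15 s[j]='a': π[15]=2 (border 'aa')
j=16 s[j]='a': k: 2→1; π[16]=2 (border 'aa')
j=17 s[j]='a': k: 2→1; π[17]=2 (border 'aa')
j=18 s[j]='b': π[18]=3 (border 'aab')
j=19 s[j]='b': π[19]=4 (border 'aabb')
j=20 s[j]='b': π[20]=5 (border 'aabbb')
j=21 s[j]='b': k: 5→0; π[21]=0 (border '')
j=22 s[j]='b': π[22]=0 (border '')
j=23 s[j]='a': π[23]=1 (border 'a')
j=24 s[j]='a': π[24]=2 (border 'aa')
j=25 s[j]='b': π[25]=3 (border 'aab')
j=26 s[j]='b': π[26]=4 (border 'aabb')
j=27 s[j]='a': k: 4→0; π[27]=1 (border 'a')
j=28 s[j]='b': k: 1→0; π[28]=0 (border '')
j=29 s[j]='a': π[29]=1 (border 'a')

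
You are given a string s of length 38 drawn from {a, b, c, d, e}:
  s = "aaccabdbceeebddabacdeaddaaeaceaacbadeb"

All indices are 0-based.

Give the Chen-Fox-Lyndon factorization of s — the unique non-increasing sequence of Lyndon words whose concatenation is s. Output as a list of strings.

["aaccabdbceeebddabacdeaddaaeace", "aacbadeb"]

emit factor 1: 'aaccabdbceeebddabacdeaddaaeace' (i=0, period=30)
emit factor 2: 'aacbadeb' (i=30, period=8)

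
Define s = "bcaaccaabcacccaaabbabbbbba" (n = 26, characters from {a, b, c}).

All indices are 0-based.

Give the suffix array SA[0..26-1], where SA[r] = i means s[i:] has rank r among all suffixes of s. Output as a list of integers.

[25, 14, 15, 6, 2, 16, 19, 7, 3, 10, 24, 18, 23, 17, 22, 21, 20, 0, 8, 13, 5, 1, 9, 12, 4, 11]

sorted suffixes:
  #0 SA[0]=25  'a'
  #1 SA[1]=14  'aaabbabbbbba'
  #2 SA[2]=15  'aabbabbbbba'
  #3 SA[3]=6  'aabcacccaaabbabbbbba'
  #4 SA[4]=2  'aaccaabcacccaaabbabbbbba'
  #5 SA[5]=16  'abbabbbbba'
  #6 SA[6]=19  'abbbbba'
  #7 SA[7]=7  'abcacccaaabbabbbbba'
  #8 SA[8]=3  'accaabcacccaaabbabbbbba'
  #9 SA[9]=10  'acccaaabbabbbbba'
  #10 SA[10]=24  'ba'
  #11 SA[11]=18  'babbbbba'
  #12 SA[12]=23  'bba'
  #13 SA[13]=17  'bbabbbbba'
  #14 SA[14]=22  'bbba'
  #15 SA[15]=21  'bbbba'
  #16 SA[16]=20  'bbbbba'
  #17 SA[17]=0  'bcaaccaabcacccaaabbabbbbba'
  #18 SA[18]=8  'bcacccaaabbabbbbba'
  #19 SA[19]=13  'caaabbabbbbba'
  #20 SA[20]=5  'caabcacccaaabbabbbbba'
  #21 SA[21]=1  'caaccaabcacccaaabbabbbbba'
  #22 SA[22]=9  'cacccaaabbabbbbba'
  #23 SA[23]=12  'ccaaabbabbbbba'
  #24 SA[24]=4  'ccaabcacccaaabbabbbbba'
  #25 SA[25]=11  'cccaaabbabbbbba'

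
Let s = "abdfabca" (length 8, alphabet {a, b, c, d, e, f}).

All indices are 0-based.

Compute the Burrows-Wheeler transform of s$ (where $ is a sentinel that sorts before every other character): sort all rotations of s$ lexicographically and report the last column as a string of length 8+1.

acf$aabbd

rank  rotation   last
    0  $abdfabca  a
    1  a$abdfabc  c
    2  abca$abdf  f
    3  abdfabca$  $
    4  bca$abdfa  a
    5  bdfabca$a  a
    6  ca$abdfab  b
    7  dfabca$ab  b
    8  fabca$abd  d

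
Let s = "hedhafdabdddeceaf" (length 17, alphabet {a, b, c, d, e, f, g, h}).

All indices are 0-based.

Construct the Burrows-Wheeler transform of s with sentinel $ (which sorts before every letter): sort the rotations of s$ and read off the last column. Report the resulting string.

rank  rotation            last
    0  $hedhafdabdddeceaf  f
    1  abdddeceaf$hedhafd  d
    2  af$hedhafdabdddece  e
    3  afdabdddeceaf$hedh  h
    4  bdddeceaf$hedhafda  a
    5  ceaf$hedhafdabddde  e
    6  dabdddeceaf$hedhaf  f
    7  dddeceaf$hedhafdab  b
    8  ddeceaf$hedhafdabd  d
    9  deceaf$hedhafdabdd  d
   10  dhafdabdddeceaf$he  e
   11  eaf$hedhafdabdddec  c
   12  eceaf$hedhafdabddd  d
   13  edhafdabdddeceaf$h  h
   14  f$hedhafdabdddecea  a
   15  fdabdddeceaf$hedha  a
   16  hafdabdddeceaf$hed  d
   17  hedhafdabdddeceaf$  $

fdehaefbddecdhaad$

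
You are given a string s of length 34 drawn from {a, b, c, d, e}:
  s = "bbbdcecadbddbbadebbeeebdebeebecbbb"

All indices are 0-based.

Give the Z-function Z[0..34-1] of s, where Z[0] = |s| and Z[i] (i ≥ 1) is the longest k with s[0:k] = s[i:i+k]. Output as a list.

[34, 2, 1, 0, 0, 0, 0, 0, 0, 1, 0, 0, 2, 1, 0, 0, 0, 2, 1, 0, 0, 0, 1, 0, 0, 1, 0, 0, 1, 0, 0, 3, 2, 1]

Z[0]=34
i=1: i≥r, start 0; Z[1]=2 scan→box=[1,3)
i=2: min(r-i=1, Z[1]=2)=1; Z[2]=1
i=3: i≥r, start 0; Z[3]=0
i=4: i≥r, start 0; Z[4]=0
i=5: i≥r, start 0; Z[5]=0
i=6: i≥r, start 0; Z[6]=0
i=7: i≥r, start 0; Z[7]=0
i=8: i≥r, start 0; Z[8]=0
i=9: i≥r, start 0; Z[9]=1 scan→box=[9,10)
i=10: i≥r, start 0; Z[10]=0
i=11: i≥r, start 0; Z[11]=0
i=12: i≥r, start 0; Z[12]=2 scan→box=[12,14)
i=13: min(r-i=1, Z[1]=2)=1; Z[13]=1
i=14: i≥r, start 0; Z[14]=0
i=15: i≥r, start 0; Z[15]=0
i=16: i≥r, start 0; Z[16]=0
i=17: i≥r, start 0; Z[17]=2 scan→box=[17,19)
i=18: min(r-i=1, Z[1]=2)=1; Z[18]=1
i=19: i≥r, start 0; Z[19]=0
i=20: i≥r, start 0; Z[20]=0
i=21: i≥r, start 0; Z[21]=0
i=22: i≥r, start 0; Z[22]=1 scan→box=[22,23)
i=23: i≥r, start 0; Z[23]=0
i=24: i≥r, start 0; Z[24]=0
i=25: i≥r, start 0; Z[25]=1 scan→box=[25,26)
i=26: i≥r, start 0; Z[26]=0
i=27: i≥r, start 0; Z[27]=0
i=28: i≥r, start 0; Z[28]=1 scan→box=[28,29)
i=29: i≥r, start 0; Z[29]=0
i=30: i≥r, start 0; Z[30]=0
i=31: i≥r, start 0; Z[31]=3 scan→box=[31,34)
i=32: min(r-i=2, Z[1]=2)=2; Z[32]=2
i=33: min(r-i=1, Z[2]=1)=1; Z[33]=1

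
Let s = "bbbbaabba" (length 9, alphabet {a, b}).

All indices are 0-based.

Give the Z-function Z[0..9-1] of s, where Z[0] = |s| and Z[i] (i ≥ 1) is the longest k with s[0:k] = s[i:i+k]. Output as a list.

Z[0]=9
i=1: fresh scan; Z[1]=3 scan→box=[1,4)
i=2: min(r-i=2, Z[1]=3)=2; Z[2]=2
i=3: min(r-i=1, Z[2]=2)=1; Z[3]=1
i=4: fresh scan; Z[4]=0
i=5: fresh scan; Z[5]=0
i=6: fresh scan; Z[6]=2 scan→box=[6,8)
i=7: min(r-i=1, Z[1]=3)=1; Z[7]=1
i=8: fresh scan; Z[8]=0

[9, 3, 2, 1, 0, 0, 2, 1, 0]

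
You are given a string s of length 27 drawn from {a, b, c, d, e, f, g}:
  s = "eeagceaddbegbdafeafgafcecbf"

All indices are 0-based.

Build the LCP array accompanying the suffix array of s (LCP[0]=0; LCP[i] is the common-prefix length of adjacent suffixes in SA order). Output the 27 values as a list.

rank | idx | suffix
   0 |   6 | addbegbdafeafgafcecbf
   1 |  20 | afcecbf
   2 |  14 | afeafgafcecbf
   3 |  17 | afgafcecbf
   4 |   2 | agceaddbegbdafeafgafcecbf
   5 |  12 | bdafeafgafcecbf
   6 |   9 | begbdafeafgafcecbf
   7 |  25 | bf
   8 |  24 | cbf
   9 |   4 | ceaddbegbdafeafgafcecbf
  10 |  22 | cecbf
  11 |  13 | dafeafgafcecbf
  12 |   8 | dbegbdafeafgafcecbf
  13 |   7 | ddbegbdafeafgafcecbf
  14 |   5 | eaddbegbdafeafgafcecbf
  15 |  16 | eafgafcecbf
  16 |   1 | eagceaddbegbdafeafgafcecbf
  17 |  23 | ecbf
  18 |   0 | eeagceaddbegbdafeafgafcecbf
  19 |  10 | egbdafeafgafcecbf
  20 |  26 | f
  21 |  21 | fcecbf
  22 |  15 | feafgafcecbf
  23 |  18 | fgafcecbf
  24 |  19 | gafcecbf
  25 |  11 | gbdafeafgafcecbf
  26 |   3 | gceaddbegbdafeafgafcecbf

SA = [6, 20, 14, 17, 2, 12, 9, 25, 24, 4, 22, 13, 8, 7, 5, 16, 1, 23, 0, 10, 26, 21, 15, 18, 19, 11, 3]
[i] adj suffixes → lcp
  [1] 6/20 → 1 ('a')
  [2] 20/14 → 2 ('af')
  [3] 14/17 → 2 ('af')
  [4] 17/2 → 1 ('a')
  [5] 2/12 → 0 ('')
  [6] 12/9 → 1 ('b')
  [7] 9/25 → 1 ('b')
  [8] 25/24 → 0 ('')
  [9] 24/4 → 1 ('c')
  [10] 4/22 → 2 ('ce')
  [11] 22/13 → 0 ('')
  [12] 13/8 → 1 ('d')
  [13] 8/7 → 1 ('d')
  [14] 7/5 → 0 ('')
  [15] 5/16 → 2 ('ea')
  [16] 16/1 → 2 ('ea')
  [17] 1/23 → 1 ('e')
  [18] 23/0 → 1 ('e')
  [19] 0/10 → 1 ('e')
  [20] 10/26 → 0 ('')
  [21] 26/21 → 1 ('f')
  [22] 21/15 → 1 ('f')
  [23] 15/18 → 1 ('f')
  [24] 18/19 → 0 ('')
  [25] 19/11 → 1 ('g')
  [26] 11/3 → 1 ('g')

[0, 1, 2, 2, 1, 0, 1, 1, 0, 1, 2, 0, 1, 1, 0, 2, 2, 1, 1, 1, 0, 1, 1, 1, 0, 1, 1]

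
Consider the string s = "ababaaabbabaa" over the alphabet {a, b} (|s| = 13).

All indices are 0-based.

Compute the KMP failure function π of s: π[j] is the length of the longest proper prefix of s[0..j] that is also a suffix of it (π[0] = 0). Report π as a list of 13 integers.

π[0] = 0
j=1 s[j]='b': π[1]=0 (border '')
j=2 s[j]='a': π[2]=1 (border 'a')
j=3 s[j]='b': π[3]=2 (border 'ab')
j=4 s[j]='a': π[4]=3 (border 'aba')
j=5 s[j]='a': k: 3→1→0; π[5]=1 (border 'a')
j=6 s[j]='a': k: 1→0; π[6]=1 (border 'a')
j=7 s[j]='b': π[7]=2 (border 'ab')
j=8 s[j]='b': k: 2→0; π[8]=0 (border '')
j=9 s[j]='a': π[9]=1 (border 'a')
j=10 s[j]='b': π[10]=2 (border 'ab')
j=11 s[j]='a': π[11]=3 (border 'aba')
j=12 s[j]='a': k: 3→1→0; π[12]=1 (border 'a')

[0, 0, 1, 2, 3, 1, 1, 2, 0, 1, 2, 3, 1]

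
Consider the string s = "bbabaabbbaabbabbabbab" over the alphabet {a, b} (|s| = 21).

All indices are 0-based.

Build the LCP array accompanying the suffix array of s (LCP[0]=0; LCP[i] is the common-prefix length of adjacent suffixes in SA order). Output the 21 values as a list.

rank | idx | suffix
   0 |   9 | aabbabbabbab
   1 |   4 | aabbbaabbabbabbab
   2 |  19 | ab
   3 |   2 | abaabbbaabbabbabbab
   4 |  16 | abbab
   5 |  13 | abbabbab
   6 |  10 | abbabbabbab
   7 |   5 | abbbaabbabbabbab
   8 |  20 | b
   9 |   8 | baabbabbabbab
  10 |   3 | baabbbaabbabbabbab
  11 |  18 | bab
  12 |   1 | babaabbbaabbabbabbab
  13 |  15 | babbab
  14 |  12 | babbabbab
  15 |   7 | bbaabbabbabbab
  16 |  17 | bbab
  17 |   0 | bbabaabbbaabbabbabbab
  18 |  14 | bbabbab
  19 |  11 | bbabbabbab
  20 |   6 | bbbaabbabbabbab

SA = [9, 4, 19, 2, 16, 13, 10, 5, 20, 8, 3, 18, 1, 15, 12, 7, 17, 0, 14, 11, 6]
i: (SA[i-1],SA[i]) lcp shared
  1: (9,4) 4 'aabb'
  2: (4,19) 1 'a'
  3: (19,2) 2 'ab'
  4: (2,16) 2 'ab'
  5: (16,13) 5 'abbab'
  6: (13,10) 8 'abbabbab'
  7: (10,5) 3 'abb'
  8: (5,20) 0 ''
  9: (20,8) 1 'b'
  10: (8,3) 5 'baabb'
  11: (3,18) 2 'ba'
  12: (18,1) 3 'bab'
  13: (1,15) 3 'bab'
  14: (15,12) 6 'babbab'
  15: (12,7) 1 'b'
  16: (7,17) 3 'bba'
  17: (17,0) 4 'bbab'
  18: (0,14) 4 'bbab'
  19: (14,11) 7 'bbabbab'
  20: (11,6) 2 'bb'

[0, 4, 1, 2, 2, 5, 8, 3, 0, 1, 5, 2, 3, 3, 6, 1, 3, 4, 4, 7, 2]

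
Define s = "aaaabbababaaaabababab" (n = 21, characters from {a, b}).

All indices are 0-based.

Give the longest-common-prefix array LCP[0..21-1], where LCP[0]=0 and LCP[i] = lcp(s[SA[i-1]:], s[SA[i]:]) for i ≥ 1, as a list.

[0, 5, 3, 4, 2, 3, 1, 2, 3, 4, 5, 6, 2, 0, 1, 2, 3, 4, 5, 6, 1]

sorted suffixes:
  #0 SA[0]=10  'aaaabababab'
  #1 SA[1]=0  'aaaabbababaaaabababab'
  #2 SA[2]=11  'aaabababab'
  #3 SA[3]=1  'aaabbababaaaabababab'
  #4 SA[4]=12  'aabababab'
  #5 SA[5]=2  'aabbababaaaabababab'
  #6 SA[6]=19  'ab'
  #7 SA[7]=8  'abaaaabababab'
  #8 SA[8]=17  'abab'
  #9 SA[9]=6  'ababaaaabababab'
  #10 SA[10]=15  'ababab'
  #11 SA[11]=13  'abababab'
  #12 SA[12]=3  'abbababaaaabababab'
  #13 SA[13]=20  'b'
  #14 SA[14]=9  'baaaabababab'
  #15 SA[15]=18  'bab'
  #16 SA[16]=7  'babaaaabababab'
  #17 SA[17]=16  'babab'
  #18 SA[18]=5  'bababaaaabababab'
  #19 SA[19]=14  'bababab'
  #20 SA[20]=4  'bbababaaaabababab'

SA = [10, 0, 11, 1, 12, 2, 19, 8, 17, 6, 15, 13, 3, 20, 9, 18, 7, 16, 5, 14, 4]
[i] adj suffixes → lcp
  [1] 10/0 → 5 ('aaaab')
  [2] 0/11 → 3 ('aaa')
  [3] 11/1 → 4 ('aaab')
  [4] 1/12 → 2 ('aa')
  [5] 12/2 → 3 ('aab')
  [6] 2/19 → 1 ('a')
  [7] 19/8 → 2 ('ab')
  [8] 8/17 → 3 ('aba')
  [9] 17/6 → 4 ('abab')
  [10] 6/15 → 5 ('ababa')
  [11] 15/13 → 6 ('ababab')
  [12] 13/3 → 2 ('ab')
  [13] 3/20 → 0 ('')
  [14] 20/9 → 1 ('b')
  [15] 9/18 → 2 ('ba')
  [16] 18/7 → 3 ('bab')
  [17] 7/16 → 4 ('baba')
  [18] 16/5 → 5 ('babab')
  [19] 5/14 → 6 ('bababa')
  [20] 14/4 → 1 ('b')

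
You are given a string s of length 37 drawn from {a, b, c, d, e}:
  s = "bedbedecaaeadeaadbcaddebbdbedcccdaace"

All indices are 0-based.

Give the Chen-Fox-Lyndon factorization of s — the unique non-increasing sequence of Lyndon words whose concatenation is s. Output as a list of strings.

["bedbedec", "aaeade", "aadbcaddebbdbedcccd", "aace"]

emit factor 1: 'bedbedec' (i=0, period=8)
emit factor 2: 'aaeade' (i=8, period=6)
emit factor 3: 'aadbcaddebbdbedcccd' (i=14, period=19)
emit factor 4: 'aace' (i=33, period=4)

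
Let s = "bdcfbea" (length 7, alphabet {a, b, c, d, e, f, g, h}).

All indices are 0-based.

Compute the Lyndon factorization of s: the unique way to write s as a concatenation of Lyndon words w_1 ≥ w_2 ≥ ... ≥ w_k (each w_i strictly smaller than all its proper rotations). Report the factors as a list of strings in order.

emit factor 1: 'bdcfbe' (i=0, period=6)
emit factor 2: 'a' (i=6, period=1)

["bdcfbe", "a"]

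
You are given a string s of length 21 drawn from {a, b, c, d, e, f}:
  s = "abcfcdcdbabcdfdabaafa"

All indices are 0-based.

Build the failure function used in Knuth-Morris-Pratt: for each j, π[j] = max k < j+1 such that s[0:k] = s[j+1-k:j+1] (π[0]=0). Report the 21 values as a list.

π[0] = 0
j=1 s[j]='b': π[1]=0 (border '')
j=2 s[j]='c': π[2]=0 (border '')
j=3 s[j]='f': π[3]=0 (border '')
j=4 s[j]='c': π[4]=0 (border '')
j=5 s[j]='d': π[5]=0 (border '')
j=6 s[j]='c': π[6]=0 (border '')
j=7 s[j]='d': π[7]=0 (border '')
j=8 s[j]='b': π[8]=0 (border '')
j=9 s[j]='a': π[9]=1 (border 'a')
j=10 s[j]='b': π[10]=2 (border 'ab')
j=11 s[j]='c': π[11]=3 (border 'abc')
j=12 s[j]='d': k: 3→0; π[12]=0 (border '')
j=13 s[j]='f': π[13]=0 (border '')
j=14 s[j]='d': π[14]=0 (border '')
j=15 s[j]='a': π[15]=1 (border 'a')
j=16 s[j]='b': π[16]=2 (border 'ab')
j=17 s[j]='a': k: 2→0; π[17]=1 (border 'a')
j=18 s[j]='a': k: 1→0; π[18]=1 (border 'a')
j=19 s[j]='f': k: 1→0; π[19]=0 (border '')
j=20 s[j]='a': π[20]=1 (border 'a')

[0, 0, 0, 0, 0, 0, 0, 0, 0, 1, 2, 3, 0, 0, 0, 1, 2, 1, 1, 0, 1]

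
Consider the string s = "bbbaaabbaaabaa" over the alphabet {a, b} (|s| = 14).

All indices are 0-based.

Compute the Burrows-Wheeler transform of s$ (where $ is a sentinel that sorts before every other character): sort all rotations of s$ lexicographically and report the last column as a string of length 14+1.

aabbbaaaaabbab$

rank  rotation         last
    0  $bbbaaabbaaabaa  a
    1  a$bbbaaabbaaaba  a
    2  aa$bbbaaabbaaab  b
    3  aaabaa$bbbaaabb  b
    4  aaabbaaabaa$bbb  b
    5  aabaa$bbbaaabba  a
    6  aabbaaabaa$bbba  a
    7  abaa$bbbaaabbaa  a
    8  abbaaabaa$bbbaa  a
    9  baa$bbbaaabbaaa  a
   10  baaabaa$bbbaaab  b
   11  baaabbaaabaa$bb  b
   12  bbaaabaa$bbbaaa  a
   13  bbaaabbaaabaa$b  b
   14  bbbaaabbaaabaa$  $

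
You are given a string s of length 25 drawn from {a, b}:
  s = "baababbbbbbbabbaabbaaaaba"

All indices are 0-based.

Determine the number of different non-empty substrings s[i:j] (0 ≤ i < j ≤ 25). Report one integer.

255

rank | idx | suffix
   0 |  24 | a
   1 |  19 | aaaaba
   2 |  20 | aaaba
   3 |  21 | aaba
   4 |   1 | aababbbbbbbabbaabbaaaaba
   5 |  15 | aabbaaaaba
   6 |  22 | aba
   7 |   2 | ababbbbbbbabbaabbaaaaba
   8 |  16 | abbaaaaba
   9 |  12 | abbaabbaaaaba
  10 |   4 | abbbbbbbabbaabbaaaaba
  11 |  23 | ba
  12 |  18 | baaaaba
  13 |   0 | baababbbbbbbabbaabbaaaaba
  14 |  14 | baabbaaaaba
  15 |  11 | babbaabbaaaaba
  16 |   3 | babbbbbbbabbaabbaaaaba
  17 |  17 | bbaaaaba
  18 |  13 | bbaabbaaaaba
  19 |  10 | bbabbaabbaaaaba
  20 |   9 | bbbabbaabbaaaaba
  21 |   8 | bbbbabbaabbaaaaba
  22 |   7 | bbbbbabbaabbaaaaba
  23 |   6 | bbbbbbabbaabbaaaaba
  24 |   5 | bbbbbbbabbaabbaaaaba

SA = [24, 19, 20, 21, 1, 15, 22, 2, 16, 12, 4, 23, 18, 0, 14, 11, 3, 17, 13, 10, 9, 8, 7, 6, 5]
i: (SA[i-1],SA[i]) lcp shared
  1: (24,19) 1 'a'
  2: (19,20) 3 'aaa'
  3: (20,21) 2 'aa'
  4: (21,1) 4 'aaba'
  5: (1,15) 3 'aab'
  6: (15,22) 1 'a'
  7: (22,2) 3 'aba'
  8: (2,16) 2 'ab'
  9: (16,12) 5 'abbaa'
  10: (12,4) 3 'abb'
  11: (4,23) 0 ''
  12: (23,18) 2 'ba'
  13: (18,0) 3 'baa'
  14: (0,14) 4 'baab'
  15: (14,11) 2 'ba'
  16: (11,3) 4 'babb'
  17: (3,17) 1 'b'
  18: (17,13) 4 'bbaa'
  19: (13,10) 3 'bba'
  20: (10,9) 2 'bb'
  21: (9,8) 3 'bbb'
  22: (8,7) 4 'bbbb'
  23: (7,6) 5 'bbbbb'
  24: (6,5) 6 'bbbbbb'

n(n+1)/2 = 25·26/2 = 325
Σ LCP = 0 + 1 + 3 + 2 + 4 + 3 + 1 + 3 + 2 + 5 + 3 + 0 + 2 + 3 + 4 + 2 + 4 + 1 + 4 + 3 + 2 + 3 + 4 + 5 + 6 = 70
distinct = 325 − 70 = 255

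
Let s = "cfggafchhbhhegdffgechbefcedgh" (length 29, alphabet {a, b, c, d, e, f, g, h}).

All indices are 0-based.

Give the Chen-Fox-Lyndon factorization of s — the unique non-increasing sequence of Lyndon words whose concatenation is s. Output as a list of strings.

emit factor 1: 'cfgg' (i=0, period=4)
emit factor 2: 'afchhbhhegdffgechbefcedgh' (i=4, period=25)

["cfgg", "afchhbhhegdffgechbefcedgh"]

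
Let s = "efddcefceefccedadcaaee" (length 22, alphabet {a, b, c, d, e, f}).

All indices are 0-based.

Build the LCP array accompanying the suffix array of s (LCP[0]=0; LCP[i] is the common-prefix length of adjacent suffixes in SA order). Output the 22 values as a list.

[0, 1, 1, 0, 1, 1, 2, 2, 0, 1, 2, 1, 0, 1, 1, 2, 1, 3, 2, 0, 2, 1]

rank→(start, suffix):
  0 → (18, 'aaee')
  1 → (15, 'adcaaee')
  2 → (19, 'aee')
  3 → (17, 'caaee')
  4 → (11, 'ccedadcaaee')
  5 → (12, 'cedadcaaee')
  6 → (7, 'ceefccedadcaaee')
  7 → (4, 'cefceefccedadcaaee')
  8 → (14, 'dadcaaee')
  9 → (16, 'dcaaee')
  10 → (3, 'dcefceefccedadcaaee')
  11 → (2, 'ddcefceefccedadcaaee')
  12 → (21, 'e')
  13 → (13, 'edadcaaee')
  14 → (20, 'ee')
  15 → (8, 'eefccedadcaaee')
  16 → (9, 'efccedadcaaee')
  17 → (5, 'efceefccedadcaaee')
  18 → (0, 'efddcefceefccedadcaaee')
  19 → (10, 'fccedadcaaee')
  20 → (6, 'fceefccedadcaaee')
  21 → (1, 'fddcefceefccedadcaaee')

SA = [18, 15, 19, 17, 11, 12, 7, 4, 14, 16, 3, 2, 21, 13, 20, 8, 9, 5, 0, 10, 6, 1]
i: (SA[i-1],SA[i]) lcp shared
  1: (18,15) 1 'a'
  2: (15,19) 1 'a'
  3: (19,17) 0 ''
  4: (17,11) 1 'c'
  5: (11,12) 1 'c'
  6: (12,7) 2 'ce'
  7: (7,4) 2 'ce'
  8: (4,14) 0 ''
  9: (14,16) 1 'd'
  10: (16,3) 2 'dc'
  11: (3,2) 1 'd'
  12: (2,21) 0 ''
  13: (21,13) 1 'e'
  14: (13,20) 1 'e'
  15: (20,8) 2 'ee'
  16: (8,9) 1 'e'
  17: (9,5) 3 'efc'
  18: (5,0) 2 'ef'
  19: (0,10) 0 ''
  20: (10,6) 2 'fc'
  21: (6,1) 1 'f'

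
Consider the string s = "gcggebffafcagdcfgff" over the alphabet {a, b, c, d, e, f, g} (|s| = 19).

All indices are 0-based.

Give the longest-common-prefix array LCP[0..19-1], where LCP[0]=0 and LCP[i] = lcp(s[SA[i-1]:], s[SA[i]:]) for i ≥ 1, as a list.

rank | idx | suffix
   0 |   8 | afcagdcfgff
   1 |  11 | agdcfgff
   2 |   5 | bffafcagdcfgff
   3 |  10 | cagdcfgff
   4 |  14 | cfgff
   5 |   1 | cggebffafcagdcfgff
   6 |  13 | dcfgff
   7 |   4 | ebffafcagdcfgff
   8 |  18 | f
   9 |   7 | fafcagdcfgff
  10 |   9 | fcagdcfgff
  11 |  17 | ff
  12 |   6 | ffafcagdcfgff
  13 |  15 | fgff
  14 |   0 | gcggebffafcagdcfgff
  15 |  12 | gdcfgff
  16 |   3 | gebffafcagdcfgff
  17 |  16 | gff
  18 |   2 | ggebffafcagdcfgff

SA = [8, 11, 5, 10, 14, 1, 13, 4, 18, 7, 9, 17, 6, 15, 0, 12, 3, 16, 2]
rank  pair      lcp
   1  s[8:],s[11:]  1  'a'
   2  s[11:],s[5:]  0  ''
   3  s[5:],s[10:]  0  ''
   4  s[10:],s[14:]  1  'c'
   5  s[14:],s[1:]  1  'c'
   6  s[1:],s[13:]  0  ''
   7  s[13:],s[4:]  0  ''
   8  s[4:],s[18:]  0  ''
   9  s[18:],s[7:]  1  'f'
  10  s[7:],s[9:]  1  'f'
  11  s[9:],s[17:]  1  'f'
  12  s[17:],s[6:]  2  'ff'
  13  s[6:],s[15:]  1  'f'
  14  s[15:],s[0:]  0  ''
  15  s[0:],s[12:]  1  'g'
  16  s[12:],s[3:]  1  'g'
  17  s[3:],s[16:]  1  'g'
  18  s[16:],s[2:]  1  'g'

[0, 1, 0, 0, 1, 1, 0, 0, 0, 1, 1, 1, 2, 1, 0, 1, 1, 1, 1]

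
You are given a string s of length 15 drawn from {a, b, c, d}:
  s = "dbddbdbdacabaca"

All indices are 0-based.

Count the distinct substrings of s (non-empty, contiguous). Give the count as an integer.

100

sorted suffixes:
  #0 SA[0]=14  'a'
  #1 SA[1]=10  'abaca'
  #2 SA[2]=12  'aca'
  #3 SA[3]=8  'acabaca'
  #4 SA[4]=11  'baca'
  #5 SA[5]=6  'bdacabaca'
  #6 SA[6]=4  'bdbdacabaca'
  #7 SA[7]=1  'bddbdbdacabaca'
  #8 SA[8]=13  'ca'
  #9 SA[9]=9  'cabaca'
  #10 SA[10]=7  'dacabaca'
  #11 SA[11]=5  'dbdacabaca'
  #12 SA[12]=3  'dbdbdacabaca'
  #13 SA[13]=0  'dbddbdbdacabaca'
  #14 SA[14]=2  'ddbdbdacabaca'

SA = [14, 10, 12, 8, 11, 6, 4, 1, 13, 9, 7, 5, 3, 0, 2]
[i] adj suffixes → lcp
  [1] 14/10 → 1 ('a')
  [2] 10/12 → 1 ('a')
  [3] 12/8 → 3 ('aca')
  [4] 8/11 → 0 ('')
  [5] 11/6 → 1 ('b')
  [6] 6/4 → 2 ('bd')
  [7] 4/1 → 2 ('bd')
  [8] 1/13 → 0 ('')
  [9] 13/9 → 2 ('ca')
  [10] 9/7 → 0 ('')
  [11] 7/5 → 1 ('d')
  [12] 5/3 → 3 ('dbd')
  [13] 3/0 → 3 ('dbd')
  [14] 0/2 → 1 ('d')

n(n+1)/2 = 15·16/2 = 120
Σ LCP = 0 + 1 + 1 + 3 + 0 + 1 + 2 + 2 + 0 + 2 + 0 + 1 + 3 + 3 + 1 = 20
distinct = 120 − 20 = 100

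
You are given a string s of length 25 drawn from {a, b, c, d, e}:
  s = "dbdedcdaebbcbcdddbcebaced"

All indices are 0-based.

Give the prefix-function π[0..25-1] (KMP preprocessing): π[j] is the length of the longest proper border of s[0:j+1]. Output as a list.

[0, 0, 1, 0, 1, 0, 1, 0, 0, 0, 0, 0, 0, 0, 1, 1, 1, 2, 0, 0, 0, 0, 0, 0, 1]

π[0] = 0
j=1 s[j]='b': π[1]=0 (border '')
j=2 s[j]='d': π[2]=1 (border 'd')
j=3 s[j]='e': k: 1→0; π[3]=0 (border '')
j=4 s[j]='d': π[4]=1 (border 'd')
j=5 s[j]='c': k: 1→0; π[5]=0 (border '')
j=6 s[j]='d': π[6]=1 (border 'd')
j=7 s[j]='a': k: 1→0; π[7]=0 (border '')
j=8 s[j]='e': π[8]=0 (border '')
j=9 s[j]='b': π[9]=0 (border '')
j=10 s[j]='b': π[10]=0 (border '')
j=11 s[j]='c': π[11]=0 (border '')
j=12 s[j]='b': π[12]=0 (border '')
j=13 s[j]='c': π[13]=0 (border '')
j=14 s[j]='d': π[14]=1 (border 'd')
j=15 s[j]='d': k: 1→0; π[15]=1 (border 'd')
j=16 s[j]='d': k: 1→0; π[16]=1 (border 'd')
j=17 s[j]='b': π[17]=2 (border 'db')
j=18 s[j]='c': k: 2→0; π[18]=0 (border '')
j=19 s[j]='e': π[19]=0 (border '')
j=20 s[j]='b': π[20]=0 (border '')
j=21 s[j]='a': π[21]=0 (border '')
j=22 s[j]='c': π[22]=0 (border '')
j=23 s[j]='e': π[23]=0 (border '')
j=24 s[j]='d': π[24]=1 (border 'd')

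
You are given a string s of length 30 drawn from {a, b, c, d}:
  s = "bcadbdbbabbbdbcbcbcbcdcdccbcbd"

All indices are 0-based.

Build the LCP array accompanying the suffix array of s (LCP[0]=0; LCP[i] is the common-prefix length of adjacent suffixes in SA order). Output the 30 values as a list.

sorted suffixes:
  #0 SA[0]=8  'abbbdbcbcbcbcdcdccbcbd'
  #1 SA[1]=2  'adbdbbabbbdbcbcbcbcdcdccbcbd'
  #2 SA[2]=7  'babbbdbcbcbcbcdcdccbcbd'
  #3 SA[3]=6  'bbabbbdbcbcbcbcdcdccbcbd'
  #4 SA[4]=9  'bbbdbcbcbcbcdcdccbcbd'
  #5 SA[5]=10  'bbdbcbcbcbcdcdccbcbd'
  #6 SA[6]=0  'bcadbdbbabbbdbcbcbcbcdcdccbcbd'
  #7 SA[7]=13  'bcbcbcbcdcdccbcbd'
  #8 SA[8]=15  'bcbcbcdcdccbcbd'
  #9 SA[9]=17  'bcbcdcdccbcbd'
  #10 SA[10]=26  'bcbd'
  #11 SA[11]=19  'bcdcdccbcbd'
  #12 SA[12]=28  'bd'
  #13 SA[13]=4  'bdbbabbbdbcbcbcbcdcdccbcbd'
  #14 SA[14]=11  'bdbcbcbcbcdcdccbcbd'
  #15 SA[15]=1  'cadbdbbabbbdbcbcbcbcdcdccbcbd'
  #16 SA[16]=14  'cbcbcbcdcdccbcbd'
  #17 SA[17]=16  'cbcbcdcdccbcbd'
  #18 SA[18]=25  'cbcbd'
  #19 SA[19]=18  'cbcdcdccbcbd'
  #20 SA[20]=27  'cbd'
  #21 SA[21]=24  'ccbcbd'
  #22 SA[22]=22  'cdccbcbd'
  #23 SA[23]=20  'cdcdccbcbd'
  #24 SA[24]=29  'd'
  #25 SA[25]=5  'dbbabbbdbcbcbcbcdcdccbcbd'
  #26 SA[26]=12  'dbcbcbcbcdcdccbcbd'
  #27 SA[27]=3  'dbdbbabbbdbcbcbcbcdcdccbcbd'
  #28 SA[28]=23  'dccbcbd'
  #29 SA[29]=21  'dcdccbcbd'

SA = [8, 2, 7, 6, 9, 10, 0, 13, 15, 17, 26, 19, 28, 4, 11, 1, 14, 16, 25, 18, 27, 24, 22, 20, 29, 5, 12, 3, 23, 21]
i: (SA[i-1],SA[i]) lcp shared
  1: (8,2) 1 'a'
  2: (2,7) 0 ''
  3: (7,6) 1 'b'
  4: (6,9) 2 'bb'
  5: (9,10) 2 'bb'
  6: (10,0) 1 'b'
  7: (0,13) 2 'bc'
  8: (13,15) 6 'bcbcbc'
  9: (15,17) 4 'bcbc'
  10: (17,26) 3 'bcb'
  11: (26,19) 2 'bc'
  12: (19,28) 1 'b'
  13: (28,4) 2 'bd'
  14: (4,11) 3 'bdb'
  15: (11,1) 0 ''
  16: (1,14) 1 'c'
  17: (14,16) 5 'cbcbc'
  18: (16,25) 4 'cbcb'
  19: (25,18) 3 'cbc'
  20: (18,27) 2 'cb'
  21: (27,24) 1 'c'
  22: (24,22) 1 'c'
  23: (22,20) 3 'cdc'
  24: (20,29) 0 ''
  25: (29,5) 1 'd'
  26: (5,12) 2 'db'
  27: (12,3) 2 'db'
  28: (3,23) 1 'd'
  29: (23,21) 2 'dc'

[0, 1, 0, 1, 2, 2, 1, 2, 6, 4, 3, 2, 1, 2, 3, 0, 1, 5, 4, 3, 2, 1, 1, 3, 0, 1, 2, 2, 1, 2]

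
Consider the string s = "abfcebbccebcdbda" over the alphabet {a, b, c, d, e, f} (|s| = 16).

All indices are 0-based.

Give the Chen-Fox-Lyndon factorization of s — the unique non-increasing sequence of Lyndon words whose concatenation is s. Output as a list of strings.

["abfcebbccebcdbd", "a"]

emit factor 1: 'abfcebbccebcdbd' (i=0, period=15)
emit factor 2: 'a' (i=15, period=1)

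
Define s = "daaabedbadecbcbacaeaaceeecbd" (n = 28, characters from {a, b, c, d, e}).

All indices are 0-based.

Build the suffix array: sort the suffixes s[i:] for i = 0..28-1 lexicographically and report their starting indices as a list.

rank | idx | suffix
   0 |   1 | aaabedbadecbcbacaeaaceeecbd
   1 |   2 | aabedbadecbcbacaeaaceeecbd
   2 |  19 | aaceeecbd
   3 |   3 | abedbadecbcbacaeaaceeecbd
   4 |  15 | acaeaaceeecbd
   5 |  20 | aceeecbd
   6 |   8 | adecbcbacaeaaceeecbd
   7 |  17 | aeaaceeecbd
   8 |  14 | bacaeaaceeecbd
   9 |   7 | badecbcbacaeaaceeecbd
  10 |  12 | bcbacaeaaceeecbd
  11 |  26 | bd
  12 |   4 | bedbadecbcbacaeaaceeecbd
  13 |  16 | caeaaceeecbd
  14 |  13 | cbacaeaaceeecbd
  15 |  11 | cbcbacaeaaceeecbd
  16 |  25 | cbd
  17 |  21 | ceeecbd
  18 |  27 | d
  19 |   0 | daaabedbadecbcbacaeaaceeecbd
  20 |   6 | dbadecbcbacaeaaceeecbd
  21 |   9 | decbcbacaeaaceeecbd
  22 |  18 | eaaceeecbd
  23 |  10 | ecbcbacaeaaceeecbd
  24 |  24 | ecbd
  25 |   5 | edbadecbcbacaeaaceeecbd
  26 |  23 | eecbd
  27 |  22 | eeecbd

[1, 2, 19, 3, 15, 20, 8, 17, 14, 7, 12, 26, 4, 16, 13, 11, 25, 21, 27, 0, 6, 9, 18, 10, 24, 5, 23, 22]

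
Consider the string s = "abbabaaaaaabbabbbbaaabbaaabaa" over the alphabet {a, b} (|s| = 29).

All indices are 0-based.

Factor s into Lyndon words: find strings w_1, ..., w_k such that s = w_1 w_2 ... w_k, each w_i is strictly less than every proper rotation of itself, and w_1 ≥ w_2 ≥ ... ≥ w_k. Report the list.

["abb", "ab", "aaaaaabbabbbbaaabbaaab", "a", "a"]

emit factor 1: 'abb' (i=0, period=3)
emit factor 2: 'ab' (i=3, period=2)
emit factor 3: 'aaaaaabbabbbbaaabbaaab' (i=5, period=22)
emit factor 4: 'a' (i=27, period=1)
emit factor 5: 'a' (i=28, period=1)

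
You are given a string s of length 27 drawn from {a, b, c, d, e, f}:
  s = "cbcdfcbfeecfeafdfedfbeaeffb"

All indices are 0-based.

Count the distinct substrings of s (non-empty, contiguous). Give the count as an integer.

350

rank | idx | suffix
   0 |  22 | aeffb
   1 |  13 | afdfedfbeaeffb
   2 |  26 | b
   3 |   1 | bcdfcbfeecfeafdfedfbeaeffb
   4 |  20 | beaeffb
   5 |   6 | bfeecfeafdfedfbeaeffb
   6 |   0 | cbcdfcbfeecfeafdfedfbeaeffb
   7 |   5 | cbfeecfeafdfedfbeaeffb
   8 |   2 | cdfcbfeecfeafdfedfbeaeffb
   9 |  10 | cfeafdfedfbeaeffb
  10 |  18 | dfbeaeffb
  11 |   3 | dfcbfeecfeafdfedfbeaeffb
  12 |  15 | dfedfbeaeffb
  13 |  21 | eaeffb
  14 |  12 | eafdfedfbeaeffb
  15 |   9 | ecfeafdfedfbeaeffb
  16 |  17 | edfbeaeffb
  17 |   8 | eecfeafdfedfbeaeffb
  18 |  23 | effb
  19 |  25 | fb
  20 |  19 | fbeaeffb
  21 |   4 | fcbfeecfeafdfedfbeaeffb
  22 |  14 | fdfedfbeaeffb
  23 |  11 | feafdfedfbeaeffb
  24 |  16 | fedfbeaeffb
  25 |   7 | feecfeafdfedfbeaeffb
  26 |  24 | ffb

SA = [22, 13, 26, 1, 20, 6, 0, 5, 2, 10, 18, 3, 15, 21, 12, 9, 17, 8, 23, 25, 19, 4, 14, 11, 16, 7, 24]
i: (SA[i-1],SA[i]) lcp shared
  1: (22,13) 1 'a'
  2: (13,26) 0 ''
  3: (26,1) 1 'b'
  4: (1,20) 1 'b'
  5: (20,6) 1 'b'
  6: (6,0) 0 ''
  7: (0,5) 2 'cb'
  8: (5,2) 1 'c'
  9: (2,10) 1 'c'
  10: (10,18) 0 ''
  11: (18,3) 2 'df'
  12: (3,15) 2 'df'
  13: (15,21) 0 ''
  14: (21,12) 2 'ea'
  15: (12,9) 1 'e'
  16: (9,17) 1 'e'
  17: (17,8) 1 'e'
  18: (8,23) 1 'e'
  19: (23,25) 0 ''
  20: (25,19) 2 'fb'
  21: (19,4) 1 'f'
  22: (4,14) 1 'f'
  23: (14,11) 1 'f'
  24: (11,16) 2 'fe'
  25: (16,7) 2 'fe'
  26: (7,24) 1 'f'

n(n+1)/2 = 27·28/2 = 378
Σ LCP = 0 + 1 + 0 + 1 + 1 + 1 + 0 + 2 + 1 + 1 + 0 + 2 + 2 + 0 + 2 + 1 + 1 + 1 + 1 + 0 + 2 + 1 + 1 + 1 + 2 + 2 + 1 = 28
distinct = 378 − 28 = 350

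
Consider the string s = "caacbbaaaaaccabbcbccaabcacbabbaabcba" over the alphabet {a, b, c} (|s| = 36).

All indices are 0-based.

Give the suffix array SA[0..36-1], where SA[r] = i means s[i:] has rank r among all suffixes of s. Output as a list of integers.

[35, 6, 7, 8, 20, 30, 1, 9, 27, 13, 21, 31, 24, 2, 10, 34, 5, 29, 26, 4, 28, 14, 22, 32, 15, 17, 19, 0, 12, 23, 33, 25, 3, 16, 18, 11]

rank | idx | suffix
   0 |  35 | a
   1 |   6 | aaaaaccabbcbccaabcacbabbaabcba
   2 |   7 | aaaaccabbcbccaabcacbabbaabcba
   3 |   8 | aaaccabbcbccaabcacbabbaabcba
   4 |  20 | aabcacbabbaabcba
   5 |  30 | aabcba
   6 |   1 | aacbbaaaaaccabbcbccaabcacbabbaabcba
   7 |   9 | aaccabbcbccaabcacbabbaabcba
   8 |  27 | abbaabcba
   9 |  13 | abbcbccaabcacbabbaabcba
  10 |  21 | abcacbabbaabcba
  11 |  31 | abcba
  12 |  24 | acbabbaabcba
  13 |   2 | acbbaaaaaccabbcbccaabcacbabbaabcba
  14 |  10 | accabbcbccaabcacbabbaabcba
  15 |  34 | ba
  16 |   5 | baaaaaccabbcbccaabcacbabbaabcba
  17 |  29 | baabcba
  18 |  26 | babbaabcba
  19 |   4 | bbaaaaaccabbcbccaabcacbabbaabcba
  20 |  28 | bbaabcba
  21 |  14 | bbcbccaabcacbabbaabcba
  22 |  22 | bcacbabbaabcba
  23 |  32 | bcba
  24 |  15 | bcbccaabcacbabbaabcba
  25 |  17 | bccaabcacbabbaabcba
  26 |  19 | caabcacbabbaabcba
  27 |   0 | caacbbaaaaaccabbcbccaabcacbabbaabcba
  28 |  12 | cabbcbccaabcacbabbaabcba
  29 |  23 | cacbabbaabcba
  30 |  33 | cba
  31 |  25 | cbabbaabcba
  32 |   3 | cbbaaaaaccabbcbccaabcacbabbaabcba
  33 |  16 | cbccaabcacbabbaabcba
  34 |  18 | ccaabcacbabbaabcba
  35 |  11 | ccabbcbccaabcacbabbaabcba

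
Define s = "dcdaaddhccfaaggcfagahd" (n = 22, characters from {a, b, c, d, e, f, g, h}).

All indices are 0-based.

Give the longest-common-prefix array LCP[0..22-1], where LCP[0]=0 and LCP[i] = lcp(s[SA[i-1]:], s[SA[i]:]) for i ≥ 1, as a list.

sorted suffixes:
  #0 SA[0]=3  'aaddhccfaaggcfagahd'
  #1 SA[1]=11  'aaggcfagahd'
  #2 SA[2]=4  'addhccfaaggcfagahd'
  #3 SA[3]=17  'agahd'
  #4 SA[4]=12  'aggcfagahd'
  #5 SA[5]=19  'ahd'
  #6 SA[6]=8  'ccfaaggcfagahd'
  #7 SA[7]=1  'cdaaddhccfaaggcfagahd'
  #8 SA[8]=9  'cfaaggcfagahd'
  #9 SA[9]=15  'cfagahd'
  #10 SA[10]=21  'd'
  #11 SA[11]=2  'daaddhccfaaggcfagahd'
  #12 SA[12]=0  'dcdaaddhccfaaggcfagahd'
  #13 SA[13]=5  'ddhccfaaggcfagahd'
  #14 SA[14]=6  'dhccfaaggcfagahd'
  #15 SA[15]=10  'faaggcfagahd'
  #16 SA[16]=16  'fagahd'
  #17 SA[17]=18  'gahd'
  #18 SA[18]=14  'gcfagahd'
  #19 SA[19]=13  'ggcfagahd'
  #20 SA[20]=7  'hccfaaggcfagahd'
  #21 SA[21]=20  'hd'

SA = [3, 11, 4, 17, 12, 19, 8, 1, 9, 15, 21, 2, 0, 5, 6, 10, 16, 18, 14, 13, 7, 20]
[i] adj suffixes → lcp
  [1] 3/11 → 2 ('aa')
  [2] 11/4 → 1 ('a')
  [3] 4/17 → 1 ('a')
  [4] 17/12 → 2 ('ag')
  [5] 12/19 → 1 ('a')
  [6] 19/8 → 0 ('')
  [7] 8/1 → 1 ('c')
  [8] 1/9 → 1 ('c')
  [9] 9/15 → 3 ('cfa')
  [10] 15/21 → 0 ('')
  [11] 21/2 → 1 ('d')
  [12] 2/0 → 1 ('d')
  [13] 0/5 → 1 ('d')
  [14] 5/6 → 1 ('d')
  [15] 6/10 → 0 ('')
  [16] 10/16 → 2 ('fa')
  [17] 16/18 → 0 ('')
  [18] 18/14 → 1 ('g')
  [19] 14/13 → 1 ('g')
  [20] 13/7 → 0 ('')
  [21] 7/20 → 1 ('h')

[0, 2, 1, 1, 2, 1, 0, 1, 1, 3, 0, 1, 1, 1, 1, 0, 2, 0, 1, 1, 0, 1]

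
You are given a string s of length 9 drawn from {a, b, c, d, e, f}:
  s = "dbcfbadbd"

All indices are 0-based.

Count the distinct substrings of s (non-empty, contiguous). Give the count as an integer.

rank | idx | suffix
   0 |   5 | adbd
   1 |   4 | badbd
   2 |   1 | bcfbadbd
   3 |   7 | bd
   4 |   2 | cfbadbd
   5 |   8 | d
   6 |   0 | dbcfbadbd
   7 |   6 | dbd
   8 |   3 | fbadbd

SA = [5, 4, 1, 7, 2, 8, 0, 6, 3]
rank  pair      lcp
   1  s[5:],s[4:]  0  ''
   2  s[4:],s[1:]  1  'b'
   3  s[1:],s[7:]  1  'b'
   4  s[7:],s[2:]  0  ''
   5  s[2:],s[8:]  0  ''
   6  s[8:],s[0:]  1  'd'
   7  s[0:],s[6:]  2  'db'
   8  s[6:],s[3:]  0  ''

n(n+1)/2 = 9·10/2 = 45
Σ LCP = 0 + 0 + 1 + 1 + 0 + 0 + 1 + 2 + 0 = 5
distinct = 45 − 5 = 40

40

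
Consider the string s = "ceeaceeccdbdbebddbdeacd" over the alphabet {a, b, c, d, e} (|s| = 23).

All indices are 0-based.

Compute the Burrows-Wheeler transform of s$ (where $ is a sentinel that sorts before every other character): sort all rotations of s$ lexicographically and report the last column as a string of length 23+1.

deededdeac$accdbbbdebecc

rank  rotation                  last
    0  $ceeaceeccdbdbebddbdeacd  d
    1  acd$ceeaceeccdbdbebddbde  e
    2  aceeccdbdbebddbdeacd$cee  e
    3  bdbebddbdeacd$ceeaceeccd  d
    4  bddbdeacd$ceeaceeccdbdbe  e
    5  bdeacd$ceeaceeccdbdbebdd  d
    6  bebddbdeacd$ceeaceeccdbd  d
    7  ccdbdbebddbdeacd$ceeacee  e
    8  cd$ceeaceeccdbdbebddbdea  a
    9  cdbdbebddbdeacd$ceeaceec  c
   10  ceeaceeccdbdbebddbdeacd$  $
   11  ceeccdbdbebddbdeacd$ceea  a
   12  d$ceeaceeccdbdbebddbdeac  c
   13  dbdbebddbdeacd$ceeaceecc  c
   14  dbdeacd$ceeaceeccdbdbebd  d
   15  dbebddbdeacd$ceeaceeccdb  b
   16  ddbdeacd$ceeaceeccdbdbeb  b
   17  deacd$ceeaceeccdbdbebddb  b
   18  eacd$ceeaceeccdbdbebddbd  d
   19  eaceeccdbdbebddbdeacd$ce  e
   20  ebddbdeacd$ceeaceeccdbdb  b
   21  eccdbdbebddbdeacd$ceeace  e
   22  eeaceeccdbdbebddbdeacd$c  c
   23  eeccdbdbebddbdeacd$ceeac  c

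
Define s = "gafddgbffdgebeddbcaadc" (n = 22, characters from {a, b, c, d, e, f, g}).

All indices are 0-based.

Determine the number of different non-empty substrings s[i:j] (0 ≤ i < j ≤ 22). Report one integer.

235

rank→(start, suffix):
  0 → (18, 'aadc')
  1 → (19, 'adc')
  2 → (1, 'afddgbffdgebeddbcaadc')
  3 → (16, 'bcaadc')
  4 → (12, 'beddbcaadc')
  5 → (6, 'bffdgebeddbcaadc')
  6 → (21, 'c')
  7 → (17, 'caadc')
  8 → (15, 'dbcaadc')
  9 → (20, 'dc')
  10 → (14, 'ddbcaadc')
  11 → (3, 'ddgbffdgebeddbcaadc')
  12 → (4, 'dgbffdgebeddbcaadc')
  13 → (9, 'dgebeddbcaadc')
  14 → (11, 'ebeddbcaadc')
  15 → (13, 'eddbcaadc')
  16 → (2, 'fddgbffdgebeddbcaadc')
  17 → (8, 'fdgebeddbcaadc')
  18 → (7, 'ffdgebeddbcaadc')
  19 → (0, 'gafddgbffdgebeddbcaadc')
  20 → (5, 'gbffdgebeddbcaadc')
  21 → (10, 'gebeddbcaadc')

SA = [18, 19, 1, 16, 12, 6, 21, 17, 15, 20, 14, 3, 4, 9, 11, 13, 2, 8, 7, 0, 5, 10]
[i] adj suffixes → lcp
  [1] 18/19 → 1 ('a')
  [2] 19/1 → 1 ('a')
  [3] 1/16 → 0 ('')
  [4] 16/12 → 1 ('b')
  [5] 12/6 → 1 ('b')
  [6] 6/21 → 0 ('')
  [7] 21/17 → 1 ('c')
  [8] 17/15 → 0 ('')
  [9] 15/20 → 1 ('d')
  [10] 20/14 → 1 ('d')
  [11] 14/3 → 2 ('dd')
  [12] 3/4 → 1 ('d')
  [13] 4/9 → 2 ('dg')
  [14] 9/11 → 0 ('')
  [15] 11/13 → 1 ('e')
  [16] 13/2 → 0 ('')
  [17] 2/8 → 2 ('fd')
  [18] 8/7 → 1 ('f')
  [19] 7/0 → 0 ('')
  [20] 0/5 → 1 ('g')
  [21] 5/10 → 1 ('g')

n(n+1)/2 = 22·23/2 = 253
Σ LCP = 0 + 1 + 1 + 0 + 1 + 1 + 0 + 1 + 0 + 1 + 1 + 2 + 1 + 2 + 0 + 1 + 0 + 2 + 1 + 0 + 1 + 1 = 18
distinct = 253 − 18 = 235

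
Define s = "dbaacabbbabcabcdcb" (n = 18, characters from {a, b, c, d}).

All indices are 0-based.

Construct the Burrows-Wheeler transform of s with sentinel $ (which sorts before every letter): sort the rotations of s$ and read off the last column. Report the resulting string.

bbcbcacdbbaaaabdb$c

rank  rotation             last
    0  $dbaacabbbabcabcdcb  b
    1  aacabbbabcabcdcb$db  b
    2  abbbabcabcdcb$dbaac  c
    3  abcabcdcb$dbaacabbb  b
    4  abcdcb$dbaacabbbabc  c
    5  acabbbabcabcdcb$dba  a
    6  b$dbaacabbbabcabcdc  c
    7  baacabbbabcabcdcb$d  d
    8  babcabcdcb$dbaacabb  b
    9  bbabcabcdcb$dbaacab  b
   10  bbbabcabcdcb$dbaaca  a
   11  bcabcdcb$dbaacabbba  a
   12  bcdcb$dbaacabbbabca  a
   13  cabbbabcabcdcb$dbaa  a
   14  cabcdcb$dbaacabbbab  b
   15  cb$dbaacabbbabcabcd  d
   16  cdcb$dbaacabbbabcab  b
   17  dbaacabbbabcabcdcb$  $
   18  dcb$dbaacabbbabcabc  c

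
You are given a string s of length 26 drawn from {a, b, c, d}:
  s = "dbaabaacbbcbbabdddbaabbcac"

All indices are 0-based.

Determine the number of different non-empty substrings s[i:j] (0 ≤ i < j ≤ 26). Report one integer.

sorted suffixes:
  #0 SA[0]=2  'aabaacbbcbbabdddbaabbcac'
  #1 SA[1]=19  'aabbcac'
  #2 SA[2]=5  'aacbbcbbabdddbaabbcac'
  #3 SA[3]=3  'abaacbbcbbabdddbaabbcac'
  #4 SA[4]=20  'abbcac'
  #5 SA[5]=13  'abdddbaabbcac'
  #6 SA[6]=24  'ac'
  #7 SA[7]=6  'acbbcbbabdddbaabbcac'
  #8 SA[8]=1  'baabaacbbcbbabdddbaabbcac'
  #9 SA[9]=18  'baabbcac'
  #10 SA[10]=4  'baacbbcbbabdddbaabbcac'
  #11 SA[11]=12  'babdddbaabbcac'
  #12 SA[12]=11  'bbabdddbaabbcac'
  #13 SA[13]=21  'bbcac'
  #14 SA[14]=8  'bbcbbabdddbaabbcac'
  #15 SA[15]=22  'bcac'
  #16 SA[16]=9  'bcbbabdddbaabbcac'
  #17 SA[17]=14  'bdddbaabbcac'
  #18 SA[18]=25  'c'
  #19 SA[19]=23  'cac'
  #20 SA[20]=10  'cbbabdddbaabbcac'
  #21 SA[21]=7  'cbbcbbabdddbaabbcac'
  #22 SA[22]=0  'dbaabaacbbcbbabdddbaabbcac'
  #23 SA[23]=17  'dbaabbcac'
  #24 SA[24]=16  'ddbaabbcac'
  #25 SA[25]=15  'dddbaabbcac'

SA = [2, 19, 5, 3, 20, 13, 24, 6, 1, 18, 4, 12, 11, 21, 8, 22, 9, 14, 25, 23, 10, 7, 0, 17, 16, 15]
[i] adj suffixes → lcp
  [1] 2/19 → 3 ('aab')
  [2] 19/5 → 2 ('aa')
  [3] 5/3 → 1 ('a')
  [4] 3/20 → 2 ('ab')
  [5] 20/13 → 2 ('ab')
  [6] 13/24 → 1 ('a')
  [7] 24/6 → 2 ('ac')
  [8] 6/1 → 0 ('')
  [9] 1/18 → 4 ('baab')
  [10] 18/4 → 3 ('baa')
  [11] 4/12 → 2 ('ba')
  [12] 12/11 → 1 ('b')
  [13] 11/21 → 2 ('bb')
  [14] 21/8 → 3 ('bbc')
  [15] 8/22 → 1 ('b')
  [16] 22/9 → 2 ('bc')
  [17] 9/14 → 1 ('b')
  [18] 14/25 → 0 ('')
  [19] 25/23 → 1 ('c')
  [20] 23/10 → 1 ('c')
  [21] 10/7 → 3 ('cbb')
  [22] 7/0 → 0 ('')
  [23] 0/17 → 5 ('dbaab')
  [24] 17/16 → 1 ('d')
  [25] 16/15 → 2 ('dd')

n(n+1)/2 = 26·27/2 = 351
Σ LCP = 0 + 3 + 2 + 1 + 2 + 2 + 1 + 2 + 0 + 4 + 3 + 2 + 1 + 2 + 3 + 1 + 2 + 1 + 0 + 1 + 1 + 3 + 0 + 5 + 1 + 2 = 45
distinct = 351 − 45 = 306

306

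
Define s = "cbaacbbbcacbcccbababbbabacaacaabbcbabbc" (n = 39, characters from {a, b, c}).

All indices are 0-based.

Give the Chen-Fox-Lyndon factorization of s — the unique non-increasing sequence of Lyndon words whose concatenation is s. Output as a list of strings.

emit factor 1: 'c' (i=0, period=1)
emit factor 2: 'b' (i=1, period=1)
emit factor 3: 'aacbbbcacbcccbababbbabac' (i=2, period=24)
emit factor 4: 'aac' (i=26, period=3)
emit factor 5: 'aabbcbabbc' (i=29, period=10)

["c", "b", "aacbbbcacbcccbababbbabac", "aac", "aabbcbabbc"]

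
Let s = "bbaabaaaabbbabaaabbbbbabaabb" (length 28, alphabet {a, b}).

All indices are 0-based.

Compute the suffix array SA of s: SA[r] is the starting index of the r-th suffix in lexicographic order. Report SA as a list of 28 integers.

sorted suffixes:
  #0 SA[0]=5  'aaaabbbabaaabbbbbabaabb'
  #1 SA[1]=6  'aaabbbabaaabbbbbabaabb'
  #2 SA[2]=14  'aaabbbbbabaabb'
  #3 SA[3]=2  'aabaaaabbbabaaabbbbbabaabb'
  #4 SA[4]=24  'aabb'
  #5 SA[5]=7  'aabbbabaaabbbbbabaabb'
  #6 SA[6]=15  'aabbbbbabaabb'
  #7 SA[7]=3  'abaaaabbbabaaabbbbbabaabb'
  #8 SA[8]=12  'abaaabbbbbabaabb'
  #9 SA[9]=22  'abaabb'
  #10 SA[10]=25  'abb'
  #11 SA[11]=8  'abbbabaaabbbbbabaabb'
  #12 SA[12]=16  'abbbbbabaabb'
  #13 SA[13]=27  'b'
  #14 SA[14]=4  'baaaabbbabaaabbbbbabaabb'
  #15 SA[15]=13  'baaabbbbbabaabb'
  #16 SA[16]=1  'baabaaaabbbabaaabbbbbabaabb'
  #17 SA[17]=23  'baabb'
  #18 SA[18]=11  'babaaabbbbbabaabb'
  #19 SA[19]=21  'babaabb'
  #20 SA[20]=26  'bb'
  #21 SA[21]=0  'bbaabaaaabbbabaaabbbbbabaabb'
  #22 SA[22]=10  'bbabaaabbbbbabaabb'
  #23 SA[23]=20  'bbabaabb'
  #24 SA[24]=9  'bbbabaaabbbbbabaabb'
  #25 SA[25]=19  'bbbabaabb'
  #26 SA[26]=18  'bbbbabaabb'
  #27 SA[27]=17  'bbbbbabaabb'

[5, 6, 14, 2, 24, 7, 15, 3, 12, 22, 25, 8, 16, 27, 4, 13, 1, 23, 11, 21, 26, 0, 10, 20, 9, 19, 18, 17]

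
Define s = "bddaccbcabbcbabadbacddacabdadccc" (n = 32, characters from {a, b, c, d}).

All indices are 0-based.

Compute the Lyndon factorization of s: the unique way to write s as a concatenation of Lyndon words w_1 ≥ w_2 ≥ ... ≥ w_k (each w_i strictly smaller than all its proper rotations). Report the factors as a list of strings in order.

["bdd", "accbc", "abbcb", "abadbacddacabdadccc"]

emit factor 1: 'bdd' (i=0, period=3)
emit factor 2: 'accbc' (i=3, period=5)
emit factor 3: 'abbcb' (i=8, period=5)
emit factor 4: 'abadbacddacabdadccc' (i=13, period=19)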